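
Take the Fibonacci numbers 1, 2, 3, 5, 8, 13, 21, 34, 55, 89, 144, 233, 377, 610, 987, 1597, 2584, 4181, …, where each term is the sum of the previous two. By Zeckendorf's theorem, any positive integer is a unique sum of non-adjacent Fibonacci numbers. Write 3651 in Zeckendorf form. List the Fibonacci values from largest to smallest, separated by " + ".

2584 + 987 + 55 + 21 + 3 + 1

Greedy algorithm:
largest Fibonacci ≤ 3651 is 2584; 3651 − 2584 = 1067
largest Fibonacci ≤ 1067 is 987; 1067 − 987 = 80
largest Fibonacci ≤ 80 is 55; 80 − 55 = 25
largest Fibonacci ≤ 25 is 21; 25 − 21 = 4
largest Fibonacci ≤ 4 is 3; 4 − 3 = 1
largest Fibonacci ≤ 1 is 1; 1 − 1 = 0
So 3651 = 2584 + 987 + 55 + 21 + 3 + 1, with no two terms consecutive in the sequence.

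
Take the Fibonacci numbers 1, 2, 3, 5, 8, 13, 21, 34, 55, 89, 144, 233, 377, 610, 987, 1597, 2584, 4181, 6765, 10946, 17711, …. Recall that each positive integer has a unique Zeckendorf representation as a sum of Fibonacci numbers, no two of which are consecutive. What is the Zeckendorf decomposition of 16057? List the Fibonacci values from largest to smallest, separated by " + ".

subtract 10946 from 16057: 5111 remains
subtract 4181 from 5111: 930 remains
subtract 610 from 930: 320 remains
subtract 233 from 320: 87 remains
subtract 55 from 87: 32 remains
subtract 21 from 32: 11 remains
subtract 8 from 11: 3 remains
subtract 3 from 3: 0 remains
So 16057 = 10946 + 4181 + 610 + 233 + 55 + 21 + 8 + 3, with no two terms consecutive in the sequence.

10946 + 4181 + 610 + 233 + 55 + 21 + 8 + 3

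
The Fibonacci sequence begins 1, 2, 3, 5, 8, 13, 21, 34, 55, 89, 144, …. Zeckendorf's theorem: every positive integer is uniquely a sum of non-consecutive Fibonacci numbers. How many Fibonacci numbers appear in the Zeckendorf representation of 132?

4

Repeatedly subtract the largest Fibonacci number that fits:
take 89 (≤ 132); 132 − 89 = 43
take 34 (≤ 43); 43 − 34 = 9
take 8 (≤ 9); 9 − 8 = 1
take 1 (≤ 1); 1 − 1 = 0
132 = 89 + 34 + 8 + 1, which has 4 terms.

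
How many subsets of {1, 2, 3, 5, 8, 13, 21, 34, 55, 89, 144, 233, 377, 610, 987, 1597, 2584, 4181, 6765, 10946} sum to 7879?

Each representation comes from the Zeckendorf form by replacing some F_k with F_{k−1} + F_{k−2} where possible.
7879 = 6765+987+89+34+3+1 = 6765+987+89+21+13+3+1 = 6765+610+377+89+34+3+1 = 6765+987+89+21+8+5+3+1 = … (36 more), for 40 in all.

40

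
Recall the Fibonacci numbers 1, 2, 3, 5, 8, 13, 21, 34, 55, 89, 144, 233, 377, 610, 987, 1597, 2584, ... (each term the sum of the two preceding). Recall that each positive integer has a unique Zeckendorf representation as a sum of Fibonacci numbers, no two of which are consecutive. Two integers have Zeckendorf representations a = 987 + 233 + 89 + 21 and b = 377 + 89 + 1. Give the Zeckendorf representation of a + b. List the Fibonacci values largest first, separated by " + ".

The two numbers are 1330 and 467, so their sum is 1797.
1797: greatest Fibonacci not exceeding it is 1597, leaving 200
200: greatest Fibonacci not exceeding it is 144, leaving 56
56: greatest Fibonacci not exceeding it is 55, leaving 1
1: greatest Fibonacci not exceeding it is 1, leaving 0

1597 + 144 + 55 + 1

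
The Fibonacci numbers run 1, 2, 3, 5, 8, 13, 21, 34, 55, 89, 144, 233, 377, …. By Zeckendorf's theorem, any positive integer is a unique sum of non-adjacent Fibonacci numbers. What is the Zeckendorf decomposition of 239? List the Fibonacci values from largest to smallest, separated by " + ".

take 233 (≤ 239); 239 − 233 = 6
take 5 (≤ 6); 6 − 5 = 1
take 1 (≤ 1); 1 − 1 = 0
So 239 = 233 + 5 + 1, with no two terms consecutive in the sequence.

233 + 5 + 1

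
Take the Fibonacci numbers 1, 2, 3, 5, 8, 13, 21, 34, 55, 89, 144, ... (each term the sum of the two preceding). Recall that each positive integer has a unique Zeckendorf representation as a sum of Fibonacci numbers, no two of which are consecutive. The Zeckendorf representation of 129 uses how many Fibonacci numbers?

4

Repeatedly subtract the largest Fibonacci number that fits:
subtract 89 from 129: 40 remains
subtract 34 from 40: 6 remains
subtract 5 from 6: 1 remains
subtract 1 from 1: 0 remains
129 = 89 + 34 + 5 + 1, which has 4 terms.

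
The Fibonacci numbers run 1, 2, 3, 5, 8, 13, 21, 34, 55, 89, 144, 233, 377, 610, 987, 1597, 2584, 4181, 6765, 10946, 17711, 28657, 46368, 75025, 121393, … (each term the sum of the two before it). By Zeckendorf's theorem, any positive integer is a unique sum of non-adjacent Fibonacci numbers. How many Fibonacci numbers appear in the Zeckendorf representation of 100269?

7

subtract 75025 from 100269: 25244 remains
subtract 17711 from 25244: 7533 remains
subtract 6765 from 7533: 768 remains
subtract 610 from 768: 158 remains
subtract 144 from 158: 14 remains
subtract 13 from 14: 1 remains
subtract 1 from 1: 0 remains
100269 = 75025 + 17711 + 6765 + 610 + 144 + 13 + 1, which has 7 terms.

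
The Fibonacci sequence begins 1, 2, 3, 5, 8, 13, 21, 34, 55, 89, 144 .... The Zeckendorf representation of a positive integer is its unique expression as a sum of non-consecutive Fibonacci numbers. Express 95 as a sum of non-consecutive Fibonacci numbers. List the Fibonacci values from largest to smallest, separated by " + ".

95: greatest Fibonacci not exceeding it is 89, leaving 6
6: greatest Fibonacci not exceeding it is 5, leaving 1
1: greatest Fibonacci not exceeding it is 1, leaving 0
So 95 = 89 + 5 + 1, with no two terms consecutive in the sequence.

89 + 5 + 1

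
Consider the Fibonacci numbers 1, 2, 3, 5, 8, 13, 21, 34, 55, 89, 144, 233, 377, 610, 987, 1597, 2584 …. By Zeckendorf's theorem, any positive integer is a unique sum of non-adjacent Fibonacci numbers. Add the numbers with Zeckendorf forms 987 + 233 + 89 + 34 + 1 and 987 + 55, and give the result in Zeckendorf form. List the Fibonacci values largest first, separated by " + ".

The two numbers are 1344 and 1042, so their sum is 2386.
largest Fibonacci ≤ 2386 is 1597; 2386 − 1597 = 789
largest Fibonacci ≤ 789 is 610; 789 − 610 = 179
largest Fibonacci ≤ 179 is 144; 179 − 144 = 35
largest Fibonacci ≤ 35 is 34; 35 − 34 = 1
largest Fibonacci ≤ 1 is 1; 1 − 1 = 0

1597 + 610 + 144 + 34 + 1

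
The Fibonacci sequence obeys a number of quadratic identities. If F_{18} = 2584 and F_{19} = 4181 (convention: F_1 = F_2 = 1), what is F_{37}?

By F_{2k+1} = F_k² + F_{k+1}²: F_{37} = 2584² + 4181² = 6677056 + 17480761 = 24157817.

24157817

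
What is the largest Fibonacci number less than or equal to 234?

233 ≤ 234 < 377, so the largest Fibonacci number not exceeding 234 is 233.

233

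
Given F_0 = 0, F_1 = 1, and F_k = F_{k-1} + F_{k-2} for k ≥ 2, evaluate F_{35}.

Iterating the recurrence up to F_{27} = 196418 and F_{26} = 121393:
F_{28} = F_{27} + F_{26} = 196418 + 121393 = 317811
F_{29} = F_{28} + F_{27} = 317811 + 196418 = 514229
F_{30} = F_{29} + F_{28} = 514229 + 317811 = 832040
F_{31} = F_{30} + F_{29} = 832040 + 514229 = 1346269
F_{32} = F_{31} + F_{30} = 1346269 + 832040 = 2178309
F_{33} = F_{32} + F_{31} = 2178309 + 1346269 = 3524578
F_{34} = F_{33} + F_{32} = 3524578 + 2178309 = 5702887
F_{35} = F_{34} + F_{33} = 5702887 + 3524578 = 9227465

9227465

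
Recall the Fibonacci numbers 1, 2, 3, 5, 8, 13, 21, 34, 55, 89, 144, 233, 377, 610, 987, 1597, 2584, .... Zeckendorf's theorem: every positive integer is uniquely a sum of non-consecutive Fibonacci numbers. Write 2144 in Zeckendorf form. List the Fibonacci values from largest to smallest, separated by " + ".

take 1597 (≤ 2144); 2144 − 1597 = 547
take 377 (≤ 547); 547 − 377 = 170
take 144 (≤ 170); 170 − 144 = 26
take 21 (≤ 26); 26 − 21 = 5
take 5 (≤ 5); 5 − 5 = 0
So 2144 = 1597 + 377 + 144 + 21 + 5, with no two terms consecutive in the sequence.

1597 + 377 + 144 + 21 + 5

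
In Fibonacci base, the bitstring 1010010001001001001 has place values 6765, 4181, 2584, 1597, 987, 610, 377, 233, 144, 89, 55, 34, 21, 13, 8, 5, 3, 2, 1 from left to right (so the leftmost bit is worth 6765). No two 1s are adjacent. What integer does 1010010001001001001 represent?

10075

Summing the place values of the 1 bits: 6765 + 2584 + 610 + 89 + 21 + 5 + 1 = 10075.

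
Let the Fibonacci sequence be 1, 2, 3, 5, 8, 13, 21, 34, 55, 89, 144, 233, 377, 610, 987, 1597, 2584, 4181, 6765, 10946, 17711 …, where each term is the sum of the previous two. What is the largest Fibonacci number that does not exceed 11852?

10946 ≤ 11852 < 17711, so the largest Fibonacci number not exceeding 11852 is 10946.

10946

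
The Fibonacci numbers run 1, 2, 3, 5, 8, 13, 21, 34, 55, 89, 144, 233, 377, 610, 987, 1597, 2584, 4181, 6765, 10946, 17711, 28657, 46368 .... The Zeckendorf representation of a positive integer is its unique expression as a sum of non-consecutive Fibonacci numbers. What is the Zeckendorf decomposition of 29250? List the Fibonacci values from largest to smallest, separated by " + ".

Greedily peel off the largest Fibonacci term at each step:
29250: greatest Fibonacci not exceeding it is 28657, leaving 593
593: greatest Fibonacci not exceeding it is 377, leaving 216
216: greatest Fibonacci not exceeding it is 144, leaving 72
72: greatest Fibonacci not exceeding it is 55, leaving 17
17: greatest Fibonacci not exceeding it is 13, leaving 4
4: greatest Fibonacci not exceeding it is 3, leaving 1
1: greatest Fibonacci not exceeding it is 1, leaving 0
So 29250 = 28657 + 377 + 144 + 55 + 13 + 3 + 1, with no two terms consecutive in the sequence.

28657 + 377 + 144 + 55 + 13 + 3 + 1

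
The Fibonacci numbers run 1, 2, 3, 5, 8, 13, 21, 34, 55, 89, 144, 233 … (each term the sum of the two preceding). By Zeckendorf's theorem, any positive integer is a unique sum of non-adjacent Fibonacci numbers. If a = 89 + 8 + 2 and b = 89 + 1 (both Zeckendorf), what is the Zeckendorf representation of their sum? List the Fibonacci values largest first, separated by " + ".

144 + 34 + 8 + 3

The two numbers are 99 and 90, so their sum is 189.
189 − 144 = 45
45 − 34 = 11
11 − 8 = 3
3 − 3 = 0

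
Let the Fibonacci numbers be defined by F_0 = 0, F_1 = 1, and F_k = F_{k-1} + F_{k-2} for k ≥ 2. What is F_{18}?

2584

Iterating the recurrence up to F_{13} = 233 and F_{12} = 144:
F_{14} = F_{13} + F_{12} = 233 + 144 = 377
F_{15} = F_{14} + F_{13} = 377 + 233 = 610
F_{16} = F_{15} + F_{14} = 610 + 377 = 987
F_{17} = F_{16} + F_{15} = 987 + 610 = 1597
F_{18} = F_{17} + F_{16} = 1597 + 987 = 2584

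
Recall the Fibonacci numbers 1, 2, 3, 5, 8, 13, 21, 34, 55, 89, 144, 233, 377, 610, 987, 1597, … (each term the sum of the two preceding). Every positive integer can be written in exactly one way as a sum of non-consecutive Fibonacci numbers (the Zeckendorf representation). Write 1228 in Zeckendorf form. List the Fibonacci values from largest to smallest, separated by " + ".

987 + 233 + 8

Greedily peel off the largest Fibonacci term at each step:
987 ≤ 1228 < 1597, so take 987; remainder 241
233 ≤ 241 < 377, so take 233; remainder 8
8 ≤ 8 < 13, so take 8; remainder 0
So 1228 = 987 + 233 + 8, with no two terms consecutive in the sequence.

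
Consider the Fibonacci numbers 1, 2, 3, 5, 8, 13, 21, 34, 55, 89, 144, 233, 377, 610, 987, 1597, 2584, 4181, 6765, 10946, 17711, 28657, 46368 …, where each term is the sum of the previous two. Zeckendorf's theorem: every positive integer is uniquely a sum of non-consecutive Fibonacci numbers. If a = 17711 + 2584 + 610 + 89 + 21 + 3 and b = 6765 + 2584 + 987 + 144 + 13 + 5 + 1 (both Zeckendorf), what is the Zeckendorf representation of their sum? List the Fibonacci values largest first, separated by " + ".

28657 + 2584 + 233 + 34 + 8 + 1

The two numbers are 21018 and 10499, so their sum is 31517.
Greedily peel off the largest Fibonacci term at each step:
subtract 28657 from 31517: 2860 remains
subtract 2584 from 2860: 276 remains
subtract 233 from 276: 43 remains
subtract 34 from 43: 9 remains
subtract 8 from 9: 1 remains
subtract 1 from 1: 0 remains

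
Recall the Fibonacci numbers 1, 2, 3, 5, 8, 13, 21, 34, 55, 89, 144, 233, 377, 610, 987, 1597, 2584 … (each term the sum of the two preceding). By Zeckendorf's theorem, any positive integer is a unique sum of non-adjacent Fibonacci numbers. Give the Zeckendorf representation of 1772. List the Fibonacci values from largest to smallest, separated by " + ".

1597 + 144 + 21 + 8 + 2

Repeatedly subtract the largest Fibonacci number that fits:
1597 ≤ 1772 < 2584, so take 1597; remainder 175
144 ≤ 175 < 233, so take 144; remainder 31
21 ≤ 31 < 34, so take 21; remainder 10
8 ≤ 10 < 13, so take 8; remainder 2
2 ≤ 2 < 3, so take 2; remainder 0
So 1772 = 1597 + 144 + 21 + 8 + 2, with no two terms consecutive in the sequence.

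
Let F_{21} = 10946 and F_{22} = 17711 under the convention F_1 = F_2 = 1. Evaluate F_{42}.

267914296

By the doubling identity F_{2k} = F_k(2F_{k+1} − F_k): F_{42} = 10946·(2·17711 − 10946) = 10946·24476 = 267914296.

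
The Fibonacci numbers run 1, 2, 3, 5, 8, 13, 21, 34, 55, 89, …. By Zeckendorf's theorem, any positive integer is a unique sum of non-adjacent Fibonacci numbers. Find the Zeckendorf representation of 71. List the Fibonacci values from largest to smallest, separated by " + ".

55 + 13 + 3

71 − 55 = 16
16 − 13 = 3
3 − 3 = 0
So 71 = 55 + 13 + 3, with no two terms consecutive in the sequence.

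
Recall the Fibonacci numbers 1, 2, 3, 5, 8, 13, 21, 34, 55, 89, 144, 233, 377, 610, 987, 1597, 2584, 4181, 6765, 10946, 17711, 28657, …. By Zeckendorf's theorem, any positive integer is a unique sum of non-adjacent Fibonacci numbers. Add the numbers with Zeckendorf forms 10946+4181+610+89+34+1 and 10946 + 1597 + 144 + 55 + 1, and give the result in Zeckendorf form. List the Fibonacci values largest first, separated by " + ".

17711 + 6765 + 2584 + 987 + 377 + 144 + 34 + 2

The two numbers are 15861 and 12743, so their sum is 28604.
take 17711 (≤ 28604); 28604 − 17711 = 10893
take 6765 (≤ 10893); 10893 − 6765 = 4128
take 2584 (≤ 4128); 4128 − 2584 = 1544
take 987 (≤ 1544); 1544 − 987 = 557
take 377 (≤ 557); 557 − 377 = 180
take 144 (≤ 180); 180 − 144 = 36
take 34 (≤ 36); 36 − 34 = 2
take 2 (≤ 2); 2 − 2 = 0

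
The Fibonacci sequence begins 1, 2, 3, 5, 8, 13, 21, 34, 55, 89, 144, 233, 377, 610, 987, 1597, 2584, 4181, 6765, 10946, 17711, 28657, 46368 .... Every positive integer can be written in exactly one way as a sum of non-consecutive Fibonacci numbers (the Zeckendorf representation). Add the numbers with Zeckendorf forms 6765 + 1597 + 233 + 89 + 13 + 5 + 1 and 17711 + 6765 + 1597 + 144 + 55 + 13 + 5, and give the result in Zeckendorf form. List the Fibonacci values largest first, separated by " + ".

28657 + 4181 + 1597 + 377 + 144 + 34 + 3

The two numbers are 8703 and 26290, so their sum is 34993.
subtract 28657 from 34993: 6336 remains
subtract 4181 from 6336: 2155 remains
subtract 1597 from 2155: 558 remains
subtract 377 from 558: 181 remains
subtract 144 from 181: 37 remains
subtract 34 from 37: 3 remains
subtract 3 from 3: 0 remains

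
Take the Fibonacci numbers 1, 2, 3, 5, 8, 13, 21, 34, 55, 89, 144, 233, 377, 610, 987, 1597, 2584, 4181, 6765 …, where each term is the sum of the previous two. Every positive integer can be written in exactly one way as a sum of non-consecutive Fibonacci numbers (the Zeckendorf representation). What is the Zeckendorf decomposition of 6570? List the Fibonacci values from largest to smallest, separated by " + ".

4181 + 1597 + 610 + 144 + 34 + 3 + 1

Greedily peel off the largest Fibonacci term at each step:
6570 − 4181 = 2389
2389 − 1597 = 792
792 − 610 = 182
182 − 144 = 38
38 − 34 = 4
4 − 3 = 1
1 − 1 = 0
So 6570 = 4181 + 1597 + 610 + 144 + 34 + 3 + 1, with no two terms consecutive in the sequence.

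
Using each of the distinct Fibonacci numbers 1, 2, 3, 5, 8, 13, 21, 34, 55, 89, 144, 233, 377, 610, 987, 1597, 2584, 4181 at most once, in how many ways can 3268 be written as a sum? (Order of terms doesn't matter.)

36

Starting from the Zeckendorf form and repeatedly splitting a term F_k into F_{k−1} + F_{k−2} (when neither is already used) reaches every representation.
3268 = 2584+610+55+13+5+1 = 2584+610+55+13+3+2+1 = 2584+610+34+21+13+5+1 = 2584+377+233+55+13+5+1 = … (32 more), for 36 in all.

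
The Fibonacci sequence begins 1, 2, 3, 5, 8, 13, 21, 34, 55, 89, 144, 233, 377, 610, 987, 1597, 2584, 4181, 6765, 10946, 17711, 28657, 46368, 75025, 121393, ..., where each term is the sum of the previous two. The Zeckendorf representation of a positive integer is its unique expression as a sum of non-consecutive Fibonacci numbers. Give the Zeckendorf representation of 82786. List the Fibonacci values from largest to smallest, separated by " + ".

75025 + 6765 + 987 + 8 + 1

82786 − 75025 = 7761
7761 − 6765 = 996
996 − 987 = 9
9 − 8 = 1
1 − 1 = 0
So 82786 = 75025 + 6765 + 987 + 8 + 1, with no two terms consecutive in the sequence.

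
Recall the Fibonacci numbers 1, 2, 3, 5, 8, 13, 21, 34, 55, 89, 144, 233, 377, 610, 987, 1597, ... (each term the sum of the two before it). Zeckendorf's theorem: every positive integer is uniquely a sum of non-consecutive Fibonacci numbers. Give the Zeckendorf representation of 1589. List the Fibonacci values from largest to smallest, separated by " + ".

Repeatedly subtract the largest Fibonacci number that fits:
1589 − 987 = 602
602 − 377 = 225
225 − 144 = 81
81 − 55 = 26
26 − 21 = 5
5 − 5 = 0
So 1589 = 987 + 377 + 144 + 55 + 21 + 5, with no two terms consecutive in the sequence.

987 + 377 + 144 + 55 + 21 + 5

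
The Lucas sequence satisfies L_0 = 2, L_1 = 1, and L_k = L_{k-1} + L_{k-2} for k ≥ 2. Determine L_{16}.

Iterating the recurrence up to L_{8} = 47 and L_{7} = 29:
L_{9} = L_{8} + L_{7} = 47 + 29 = 76
L_{10} = L_{9} + L_{8} = 76 + 47 = 123
L_{11} = L_{10} + L_{9} = 123 + 76 = 199
L_{12} = L_{11} + L_{10} = 199 + 123 = 322
L_{13} = L_{12} + L_{11} = 322 + 199 = 521
L_{14} = L_{13} + L_{12} = 521 + 322 = 843
L_{15} = L_{14} + L_{13} = 843 + 521 = 1364
L_{16} = L_{15} + L_{14} = 1364 + 843 = 2207

2207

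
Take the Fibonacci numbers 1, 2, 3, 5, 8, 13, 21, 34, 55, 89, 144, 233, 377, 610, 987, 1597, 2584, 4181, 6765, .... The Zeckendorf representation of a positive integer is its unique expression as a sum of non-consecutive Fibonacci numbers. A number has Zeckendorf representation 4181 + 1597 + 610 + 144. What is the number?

4181 + 1597 + 610 + 144 = 6532.

6532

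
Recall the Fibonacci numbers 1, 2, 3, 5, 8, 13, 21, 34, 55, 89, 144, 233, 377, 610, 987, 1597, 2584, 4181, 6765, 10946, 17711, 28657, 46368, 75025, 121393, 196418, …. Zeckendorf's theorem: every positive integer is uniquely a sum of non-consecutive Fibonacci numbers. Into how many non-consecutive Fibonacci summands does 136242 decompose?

Greedily peel off the largest Fibonacci term at each step:
take 121393 (≤ 136242); 136242 − 121393 = 14849
take 10946 (≤ 14849); 14849 − 10946 = 3903
take 2584 (≤ 3903); 3903 − 2584 = 1319
take 987 (≤ 1319); 1319 − 987 = 332
take 233 (≤ 332); 332 − 233 = 99
take 89 (≤ 99); 99 − 89 = 10
take 8 (≤ 10); 10 − 8 = 2
take 2 (≤ 2); 2 − 2 = 0
136242 = 121393 + 10946 + 2584 + 987 + 233 + 89 + 8 + 2, which has 8 terms.

8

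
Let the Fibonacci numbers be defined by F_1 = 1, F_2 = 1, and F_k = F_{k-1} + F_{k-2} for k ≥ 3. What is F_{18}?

2584

Iterating the recurrence up to F_{10} = 55 and F_{9} = 34:
F_{11} = F_{10} + F_{9} = 55 + 34 = 89
F_{12} = F_{11} + F_{10} = 89 + 55 = 144
F_{13} = F_{12} + F_{11} = 144 + 89 = 233
F_{14} = F_{13} + F_{12} = 233 + 144 = 377
F_{15} = F_{14} + F_{13} = 377 + 233 = 610
F_{16} = F_{15} + F_{14} = 610 + 377 = 987
F_{17} = F_{16} + F_{15} = 987 + 610 = 1597
F_{18} = F_{17} + F_{16} = 1597 + 987 = 2584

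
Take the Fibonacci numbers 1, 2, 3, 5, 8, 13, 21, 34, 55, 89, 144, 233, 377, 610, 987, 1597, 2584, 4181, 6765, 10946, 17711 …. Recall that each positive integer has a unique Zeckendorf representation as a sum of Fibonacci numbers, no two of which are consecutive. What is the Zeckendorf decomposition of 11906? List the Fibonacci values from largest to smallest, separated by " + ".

10946 + 610 + 233 + 89 + 21 + 5 + 2

subtract 10946 from 11906: 960 remains
subtract 610 from 960: 350 remains
subtract 233 from 350: 117 remains
subtract 89 from 117: 28 remains
subtract 21 from 28: 7 remains
subtract 5 from 7: 2 remains
subtract 2 from 2: 0 remains
So 11906 = 10946 + 610 + 233 + 89 + 21 + 5 + 2, with no two terms consecutive in the sequence.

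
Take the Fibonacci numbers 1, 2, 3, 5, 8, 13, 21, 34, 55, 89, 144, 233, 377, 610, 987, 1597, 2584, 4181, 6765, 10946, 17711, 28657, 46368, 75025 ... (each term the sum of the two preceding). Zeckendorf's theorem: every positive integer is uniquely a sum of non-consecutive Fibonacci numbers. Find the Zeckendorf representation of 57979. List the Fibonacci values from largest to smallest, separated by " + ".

Greedily peel off the largest Fibonacci term at each step:
take 46368 (≤ 57979); 57979 − 46368 = 11611
take 10946 (≤ 11611); 11611 − 10946 = 665
take 610 (≤ 665); 665 − 610 = 55
take 55 (≤ 55); 55 − 55 = 0
So 57979 = 46368 + 10946 + 610 + 55, with no two terms consecutive in the sequence.

46368 + 10946 + 610 + 55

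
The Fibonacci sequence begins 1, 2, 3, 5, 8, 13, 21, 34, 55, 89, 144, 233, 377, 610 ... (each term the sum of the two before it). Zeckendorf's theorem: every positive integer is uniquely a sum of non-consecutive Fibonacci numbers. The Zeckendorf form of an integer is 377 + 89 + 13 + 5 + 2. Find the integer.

377 + 89 + 13 + 5 + 2 = 486.

486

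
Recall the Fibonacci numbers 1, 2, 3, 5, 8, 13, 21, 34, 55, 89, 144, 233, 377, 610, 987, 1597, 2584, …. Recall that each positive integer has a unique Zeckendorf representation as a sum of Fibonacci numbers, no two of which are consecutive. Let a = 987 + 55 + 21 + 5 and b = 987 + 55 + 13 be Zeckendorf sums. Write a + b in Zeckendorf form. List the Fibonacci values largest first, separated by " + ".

The two numbers are 1068 and 1055, so their sum is 2123.
2123: greatest Fibonacci not exceeding it is 1597, leaving 526
526: greatest Fibonacci not exceeding it is 377, leaving 149
149: greatest Fibonacci not exceeding it is 144, leaving 5
5: greatest Fibonacci not exceeding it is 5, leaving 0

1597 + 377 + 144 + 5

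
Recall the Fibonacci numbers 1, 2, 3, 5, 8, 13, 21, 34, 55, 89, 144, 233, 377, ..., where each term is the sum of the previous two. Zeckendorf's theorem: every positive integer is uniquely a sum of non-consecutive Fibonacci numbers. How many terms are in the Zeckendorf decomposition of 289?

3

subtract 233 from 289: 56 remains
subtract 55 from 56: 1 remains
subtract 1 from 1: 0 remains
289 = 233 + 55 + 1, which has 3 terms.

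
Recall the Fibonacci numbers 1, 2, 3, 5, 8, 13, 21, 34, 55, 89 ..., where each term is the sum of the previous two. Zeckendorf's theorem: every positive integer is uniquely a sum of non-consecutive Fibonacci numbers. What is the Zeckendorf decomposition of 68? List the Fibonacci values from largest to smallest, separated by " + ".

55 + 13

Repeatedly subtract the largest Fibonacci number that fits:
55 ≤ 68 < 89, so take 55; remainder 13
13 ≤ 13 < 21, so take 13; remainder 0
So 68 = 55 + 13, with no two terms consecutive in the sequence.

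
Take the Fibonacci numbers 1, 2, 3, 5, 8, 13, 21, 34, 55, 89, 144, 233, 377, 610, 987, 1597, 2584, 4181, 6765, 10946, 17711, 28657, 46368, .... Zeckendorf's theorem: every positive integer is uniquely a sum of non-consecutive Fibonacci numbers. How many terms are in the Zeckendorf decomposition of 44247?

Greedy algorithm:
44247: greatest Fibonacci not exceeding it is 28657, leaving 15590
15590: greatest Fibonacci not exceeding it is 10946, leaving 4644
4644: greatest Fibonacci not exceeding it is 4181, leaving 463
463: greatest Fibonacci not exceeding it is 377, leaving 86
86: greatest Fibonacci not exceeding it is 55, leaving 31
31: greatest Fibonacci not exceeding it is 21, leaving 10
10: greatest Fibonacci not exceeding it is 8, leaving 2
2: greatest Fibonacci not exceeding it is 2, leaving 0
44247 = 28657 + 10946 + 4181 + 377 + 55 + 21 + 8 + 2, which has 8 terms.

8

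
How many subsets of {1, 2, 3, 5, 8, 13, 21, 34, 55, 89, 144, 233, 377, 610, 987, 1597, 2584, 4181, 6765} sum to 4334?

28

4334 = 4181+144+8+1 = 4181+144+5+3+1 = 4181+89+55+8+1 = 2584+1597+144+8+1 = … (24 more), for 28 in all.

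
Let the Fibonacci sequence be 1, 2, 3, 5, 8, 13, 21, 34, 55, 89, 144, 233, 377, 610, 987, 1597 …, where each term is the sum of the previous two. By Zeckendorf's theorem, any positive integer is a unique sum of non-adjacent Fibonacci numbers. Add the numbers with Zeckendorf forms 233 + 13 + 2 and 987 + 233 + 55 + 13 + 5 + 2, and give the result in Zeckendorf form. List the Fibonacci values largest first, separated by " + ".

The two numbers are 248 and 1295, so their sum is 1543.
subtract 987 from 1543: 556 remains
subtract 377 from 556: 179 remains
subtract 144 from 179: 35 remains
subtract 34 from 35: 1 remains
subtract 1 from 1: 0 remains

987 + 377 + 144 + 34 + 1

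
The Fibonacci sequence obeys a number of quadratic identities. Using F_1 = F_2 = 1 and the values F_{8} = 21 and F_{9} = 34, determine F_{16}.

By the doubling identity F_{2k} = F_k(2F_{k+1} − F_k): F_{16} = 21·(2·34 − 21) = 21·47 = 987.

987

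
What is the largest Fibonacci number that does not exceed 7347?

6765 ≤ 7347 < 10946, so the largest Fibonacci number not exceeding 7347 is 6765.

6765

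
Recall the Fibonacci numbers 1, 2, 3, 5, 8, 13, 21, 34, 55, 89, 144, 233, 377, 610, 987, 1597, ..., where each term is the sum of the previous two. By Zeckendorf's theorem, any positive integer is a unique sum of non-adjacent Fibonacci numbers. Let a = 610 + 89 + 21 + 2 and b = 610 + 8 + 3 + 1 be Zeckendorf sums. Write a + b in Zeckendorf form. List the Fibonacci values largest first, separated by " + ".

987 + 233 + 89 + 34 + 1

The two numbers are 722 and 622, so their sum is 1344.
Repeatedly subtract the largest Fibonacci number that fits:
largest Fibonacci ≤ 1344 is 987; 1344 − 987 = 357
largest Fibonacci ≤ 357 is 233; 357 − 233 = 124
largest Fibonacci ≤ 124 is 89; 124 − 89 = 35
largest Fibonacci ≤ 35 is 34; 35 − 34 = 1
largest Fibonacci ≤ 1 is 1; 1 − 1 = 0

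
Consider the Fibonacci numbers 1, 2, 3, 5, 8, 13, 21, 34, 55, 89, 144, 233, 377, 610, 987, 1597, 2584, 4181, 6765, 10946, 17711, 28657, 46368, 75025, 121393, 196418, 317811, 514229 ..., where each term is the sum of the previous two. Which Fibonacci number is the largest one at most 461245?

317811 ≤ 461245 < 514229, so the largest Fibonacci number not exceeding 461245 is 317811.

317811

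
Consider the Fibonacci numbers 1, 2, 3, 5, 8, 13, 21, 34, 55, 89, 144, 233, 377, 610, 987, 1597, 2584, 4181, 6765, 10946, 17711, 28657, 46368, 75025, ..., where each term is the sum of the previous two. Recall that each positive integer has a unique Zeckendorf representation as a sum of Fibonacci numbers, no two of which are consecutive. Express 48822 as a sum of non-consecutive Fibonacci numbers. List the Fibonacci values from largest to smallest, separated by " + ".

46368 + 1597 + 610 + 233 + 13 + 1

46368 ≤ 48822 < 75025, so take 46368; remainder 2454
1597 ≤ 2454 < 2584, so take 1597; remainder 857
610 ≤ 857 < 987, so take 610; remainder 247
233 ≤ 247 < 377, so take 233; remainder 14
13 ≤ 14 < 21, so take 13; remainder 1
1 ≤ 1 < 2, so take 1; remainder 0
So 48822 = 46368 + 1597 + 610 + 233 + 13 + 1, with no two terms consecutive in the sequence.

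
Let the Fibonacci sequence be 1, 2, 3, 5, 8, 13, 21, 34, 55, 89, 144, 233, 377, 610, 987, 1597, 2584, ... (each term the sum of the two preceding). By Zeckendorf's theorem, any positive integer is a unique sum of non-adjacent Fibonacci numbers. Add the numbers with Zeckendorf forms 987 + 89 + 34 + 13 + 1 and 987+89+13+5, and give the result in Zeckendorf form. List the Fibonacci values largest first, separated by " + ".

1597 + 610 + 8 + 3

The two numbers are 1124 and 1094, so their sum is 2218.
Greedily peel off the largest Fibonacci term at each step:
largest Fibonacci ≤ 2218 is 1597; 2218 − 1597 = 621
largest Fibonacci ≤ 621 is 610; 621 − 610 = 11
largest Fibonacci ≤ 11 is 8; 11 − 8 = 3
largest Fibonacci ≤ 3 is 3; 3 − 3 = 0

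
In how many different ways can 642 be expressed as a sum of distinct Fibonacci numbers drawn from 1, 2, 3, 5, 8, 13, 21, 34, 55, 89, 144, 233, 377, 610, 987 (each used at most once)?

16

Starting from the Zeckendorf form and repeatedly splitting a term F_k into F_{k−1} + F_{k−2} (when neither is already used) reaches every representation.
642 = 610+21+8+3 = 610+21+8+2+1 = 377+233+21+8+3 = 610+21+5+3+2+1 = … (12 more), for 16 in all.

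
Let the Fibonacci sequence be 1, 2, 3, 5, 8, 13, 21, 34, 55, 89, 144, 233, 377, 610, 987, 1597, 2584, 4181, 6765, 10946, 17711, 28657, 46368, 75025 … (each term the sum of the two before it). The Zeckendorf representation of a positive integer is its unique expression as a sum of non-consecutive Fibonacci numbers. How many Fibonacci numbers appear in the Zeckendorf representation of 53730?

53730 − 46368 = 7362
7362 − 6765 = 597
597 − 377 = 220
220 − 144 = 76
76 − 55 = 21
21 − 21 = 0
53730 = 46368 + 6765 + 377 + 144 + 55 + 21, which has 6 terms.

6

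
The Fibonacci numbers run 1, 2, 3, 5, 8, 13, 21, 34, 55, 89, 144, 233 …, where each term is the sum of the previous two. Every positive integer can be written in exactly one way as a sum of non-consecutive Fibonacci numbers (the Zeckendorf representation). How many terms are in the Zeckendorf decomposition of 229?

5

229 − 144 = 85
85 − 55 = 30
30 − 21 = 9
9 − 8 = 1
1 − 1 = 0
229 = 144 + 55 + 21 + 8 + 1, which has 5 terms.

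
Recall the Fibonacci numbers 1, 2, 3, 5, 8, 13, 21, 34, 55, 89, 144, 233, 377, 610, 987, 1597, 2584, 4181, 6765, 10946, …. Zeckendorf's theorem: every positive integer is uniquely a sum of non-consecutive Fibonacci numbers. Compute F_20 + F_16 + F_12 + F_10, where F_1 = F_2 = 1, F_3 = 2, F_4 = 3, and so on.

F_20 + F_16 + F_12 + F_10 = 6765 + 987 + 144 + 55 = 7951.

7951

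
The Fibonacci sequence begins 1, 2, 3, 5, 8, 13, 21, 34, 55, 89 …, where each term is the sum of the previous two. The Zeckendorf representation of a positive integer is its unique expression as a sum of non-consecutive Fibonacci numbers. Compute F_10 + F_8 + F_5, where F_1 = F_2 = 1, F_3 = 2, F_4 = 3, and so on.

81

F_10 + F_8 + F_5 = 55 + 21 + 5 = 81.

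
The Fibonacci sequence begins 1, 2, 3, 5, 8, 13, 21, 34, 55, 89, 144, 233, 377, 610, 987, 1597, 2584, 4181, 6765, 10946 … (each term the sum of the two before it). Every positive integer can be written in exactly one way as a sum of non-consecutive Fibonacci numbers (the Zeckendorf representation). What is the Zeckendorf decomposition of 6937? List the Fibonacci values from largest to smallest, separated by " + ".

Greedily peel off the largest Fibonacci term at each step:
6765 ≤ 6937 < 10946, so take 6765; remainder 172
144 ≤ 172 < 233, so take 144; remainder 28
21 ≤ 28 < 34, so take 21; remainder 7
5 ≤ 7 < 8, so take 5; remainder 2
2 ≤ 2 < 3, so take 2; remainder 0
So 6937 = 6765 + 144 + 21 + 5 + 2, with no two terms consecutive in the sequence.

6765 + 144 + 21 + 5 + 2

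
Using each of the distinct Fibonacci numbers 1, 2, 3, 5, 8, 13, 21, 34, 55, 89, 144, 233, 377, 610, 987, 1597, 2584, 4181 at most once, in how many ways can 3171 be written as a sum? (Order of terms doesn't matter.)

Each representation comes from the Zeckendorf form by replacing some F_k with F_{k−1} + F_{k−2} where possible.
3171 = 2584+377+144+55+8+3 = 2584+377+144+55+8+2+1 = 2584+377+144+34+21+8+3 = 2584+377+144+55+5+3+2+1 = … (30 more), for 34 in all.

34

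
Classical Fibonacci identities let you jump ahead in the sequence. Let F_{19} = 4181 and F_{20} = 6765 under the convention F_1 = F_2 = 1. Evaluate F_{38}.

39088169

By the doubling identity F_{2k} = F_k(2F_{k+1} − F_k): F_{38} = 4181·(2·6765 − 4181) = 4181·9349 = 39088169.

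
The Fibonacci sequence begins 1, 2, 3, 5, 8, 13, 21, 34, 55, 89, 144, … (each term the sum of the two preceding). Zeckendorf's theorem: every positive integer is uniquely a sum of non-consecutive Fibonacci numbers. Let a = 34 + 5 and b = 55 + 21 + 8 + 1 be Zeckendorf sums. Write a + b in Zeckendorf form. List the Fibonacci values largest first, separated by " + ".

89 + 34 + 1

The two numbers are 39 and 85, so their sum is 124.
89 ≤ 124 < 144, so take 89; remainder 35
34 ≤ 35 < 55, so take 34; remainder 1
1 ≤ 1 < 2, so take 1; remainder 0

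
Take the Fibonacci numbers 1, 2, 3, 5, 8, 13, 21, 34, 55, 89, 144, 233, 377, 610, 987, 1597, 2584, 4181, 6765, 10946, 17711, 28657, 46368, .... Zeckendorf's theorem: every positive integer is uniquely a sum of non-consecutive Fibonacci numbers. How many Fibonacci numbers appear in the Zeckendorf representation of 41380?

largest Fibonacci ≤ 41380 is 28657; 41380 − 28657 = 12723
largest Fibonacci ≤ 12723 is 10946; 12723 − 10946 = 1777
largest Fibonacci ≤ 1777 is 1597; 1777 − 1597 = 180
largest Fibonacci ≤ 180 is 144; 180 − 144 = 36
largest Fibonacci ≤ 36 is 34; 36 − 34 = 2
largest Fibonacci ≤ 2 is 2; 2 − 2 = 0
41380 = 28657 + 10946 + 1597 + 144 + 34 + 2, which has 6 terms.

6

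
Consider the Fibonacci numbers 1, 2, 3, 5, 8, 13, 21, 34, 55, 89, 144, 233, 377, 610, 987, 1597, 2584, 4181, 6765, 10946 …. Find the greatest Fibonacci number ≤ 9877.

6765

6765 ≤ 9877 < 10946, so the largest Fibonacci number not exceeding 9877 is 6765.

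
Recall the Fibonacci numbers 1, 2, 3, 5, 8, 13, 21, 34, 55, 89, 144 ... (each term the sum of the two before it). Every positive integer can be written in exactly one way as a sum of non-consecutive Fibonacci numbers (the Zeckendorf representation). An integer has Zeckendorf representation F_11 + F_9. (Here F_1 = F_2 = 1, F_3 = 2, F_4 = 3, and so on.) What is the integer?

F_11 + F_9 = 89 + 34 = 123.

123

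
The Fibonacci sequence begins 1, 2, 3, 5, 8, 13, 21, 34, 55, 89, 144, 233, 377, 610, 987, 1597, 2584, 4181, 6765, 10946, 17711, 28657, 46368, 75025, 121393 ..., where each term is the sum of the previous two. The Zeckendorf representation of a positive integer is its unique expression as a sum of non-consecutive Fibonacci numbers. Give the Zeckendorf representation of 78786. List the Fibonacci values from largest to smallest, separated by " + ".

75025 + 2584 + 987 + 144 + 34 + 8 + 3 + 1

Greedy algorithm:
take 75025 (≤ 78786); 78786 − 75025 = 3761
take 2584 (≤ 3761); 3761 − 2584 = 1177
take 987 (≤ 1177); 1177 − 987 = 190
take 144 (≤ 190); 190 − 144 = 46
take 34 (≤ 46); 46 − 34 = 12
take 8 (≤ 12); 12 − 8 = 4
take 3 (≤ 4); 4 − 3 = 1
take 1 (≤ 1); 1 − 1 = 0
So 78786 = 75025 + 2584 + 987 + 144 + 34 + 8 + 3 + 1, with no two terms consecutive in the sequence.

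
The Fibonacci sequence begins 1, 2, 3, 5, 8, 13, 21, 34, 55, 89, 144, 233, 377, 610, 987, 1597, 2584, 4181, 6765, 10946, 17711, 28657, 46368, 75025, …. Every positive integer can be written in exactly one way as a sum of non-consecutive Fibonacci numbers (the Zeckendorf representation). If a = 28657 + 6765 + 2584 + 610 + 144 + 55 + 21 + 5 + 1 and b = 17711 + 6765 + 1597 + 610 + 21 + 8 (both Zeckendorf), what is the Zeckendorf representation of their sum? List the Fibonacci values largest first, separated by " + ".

46368 + 17711 + 987 + 377 + 89 + 21 + 1

The two numbers are 38842 and 26712, so their sum is 65554.
Greedy algorithm:
take 46368 (≤ 65554); 65554 − 46368 = 19186
take 17711 (≤ 19186); 19186 − 17711 = 1475
take 987 (≤ 1475); 1475 − 987 = 488
take 377 (≤ 488); 488 − 377 = 111
take 89 (≤ 111); 111 − 89 = 22
take 21 (≤ 22); 22 − 21 = 1
take 1 (≤ 1); 1 − 1 = 0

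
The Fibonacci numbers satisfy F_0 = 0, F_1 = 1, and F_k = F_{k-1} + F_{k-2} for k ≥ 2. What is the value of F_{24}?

46368

Iterating the recurrence up to F_{16} = 987 and F_{15} = 610:
F_{17} = F_{16} + F_{15} = 987 + 610 = 1597
F_{18} = F_{17} + F_{16} = 1597 + 987 = 2584
F_{19} = F_{18} + F_{17} = 2584 + 1597 = 4181
F_{20} = F_{19} + F_{18} = 4181 + 2584 = 6765
F_{21} = F_{20} + F_{19} = 6765 + 4181 = 10946
F_{22} = F_{21} + F_{20} = 10946 + 6765 = 17711
F_{23} = F_{22} + F_{21} = 17711 + 10946 = 28657
F_{24} = F_{23} + F_{22} = 28657 + 17711 = 46368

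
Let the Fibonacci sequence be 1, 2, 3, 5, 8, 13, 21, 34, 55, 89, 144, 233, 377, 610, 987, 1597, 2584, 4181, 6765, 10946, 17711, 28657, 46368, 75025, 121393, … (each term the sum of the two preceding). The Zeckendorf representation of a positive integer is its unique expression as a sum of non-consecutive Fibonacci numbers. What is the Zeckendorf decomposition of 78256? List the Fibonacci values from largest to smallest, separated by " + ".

Greedily peel off the largest Fibonacci term at each step:
75025 ≤ 78256 < 121393, so take 75025; remainder 3231
2584 ≤ 3231 < 4181, so take 2584; remainder 647
610 ≤ 647 < 987, so take 610; remainder 37
34 ≤ 37 < 55, so take 34; remainder 3
3 ≤ 3 < 5, so take 3; remainder 0
So 78256 = 75025 + 2584 + 610 + 34 + 3, with no two terms consecutive in the sequence.

75025 + 2584 + 610 + 34 + 3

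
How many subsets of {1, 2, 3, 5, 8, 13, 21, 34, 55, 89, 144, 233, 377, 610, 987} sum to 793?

Each representation comes from the Zeckendorf form by replacing some F_k with F_{k−1} + F_{k−2} where possible.
793 = 610+144+34+5 = 610+144+34+3+2 = 610+144+21+13+5 = 610+89+55+34+5 = … (16 more), for 20 in all.

20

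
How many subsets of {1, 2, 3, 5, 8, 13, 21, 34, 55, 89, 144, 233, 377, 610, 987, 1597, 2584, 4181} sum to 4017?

33

Starting from the Zeckendorf form and repeatedly splitting a term F_k into F_{k−1} + F_{k−2} (when neither is already used) reaches every representation.
4017 = 2584+987+377+55+13+1 = 2584+987+377+55+8+5+1 = 2584+987+377+34+21+13+1 = 2584+987+233+144+55+13+1 = … (29 more), for 33 in all.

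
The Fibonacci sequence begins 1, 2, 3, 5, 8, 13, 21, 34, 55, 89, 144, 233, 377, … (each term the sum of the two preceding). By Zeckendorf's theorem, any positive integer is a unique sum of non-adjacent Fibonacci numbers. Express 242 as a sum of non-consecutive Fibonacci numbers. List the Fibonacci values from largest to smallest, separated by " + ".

subtract 233 from 242: 9 remains
subtract 8 from 9: 1 remains
subtract 1 from 1: 0 remains
So 242 = 233 + 8 + 1, with no two terms consecutive in the sequence.

233 + 8 + 1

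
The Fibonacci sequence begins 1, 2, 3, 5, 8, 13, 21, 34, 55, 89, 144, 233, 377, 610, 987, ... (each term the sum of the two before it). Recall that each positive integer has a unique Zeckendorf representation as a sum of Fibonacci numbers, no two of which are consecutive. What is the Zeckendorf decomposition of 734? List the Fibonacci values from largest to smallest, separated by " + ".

610 + 89 + 34 + 1

Greedy algorithm:
734 − 610 = 124
124 − 89 = 35
35 − 34 = 1
1 − 1 = 0
So 734 = 610 + 89 + 34 + 1, with no two terms consecutive in the sequence.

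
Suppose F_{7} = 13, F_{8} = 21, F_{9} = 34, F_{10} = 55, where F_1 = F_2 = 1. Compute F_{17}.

By the addition formula F_{m+n} = F_m F_{n+1} + F_{m−1} F_n with m=8, n=9: F_{17} = 21·55 + 13·34 = 1155 + 442 = 1597.

1597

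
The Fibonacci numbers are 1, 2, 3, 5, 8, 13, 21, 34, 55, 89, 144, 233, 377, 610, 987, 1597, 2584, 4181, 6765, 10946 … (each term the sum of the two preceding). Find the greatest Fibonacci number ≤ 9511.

6765 ≤ 9511 < 10946, so the largest Fibonacci number not exceeding 9511 is 6765.

6765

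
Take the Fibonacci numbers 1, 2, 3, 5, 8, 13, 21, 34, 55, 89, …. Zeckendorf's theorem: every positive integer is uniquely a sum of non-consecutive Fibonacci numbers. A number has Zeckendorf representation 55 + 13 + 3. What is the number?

71

55 + 13 + 3 = 71.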